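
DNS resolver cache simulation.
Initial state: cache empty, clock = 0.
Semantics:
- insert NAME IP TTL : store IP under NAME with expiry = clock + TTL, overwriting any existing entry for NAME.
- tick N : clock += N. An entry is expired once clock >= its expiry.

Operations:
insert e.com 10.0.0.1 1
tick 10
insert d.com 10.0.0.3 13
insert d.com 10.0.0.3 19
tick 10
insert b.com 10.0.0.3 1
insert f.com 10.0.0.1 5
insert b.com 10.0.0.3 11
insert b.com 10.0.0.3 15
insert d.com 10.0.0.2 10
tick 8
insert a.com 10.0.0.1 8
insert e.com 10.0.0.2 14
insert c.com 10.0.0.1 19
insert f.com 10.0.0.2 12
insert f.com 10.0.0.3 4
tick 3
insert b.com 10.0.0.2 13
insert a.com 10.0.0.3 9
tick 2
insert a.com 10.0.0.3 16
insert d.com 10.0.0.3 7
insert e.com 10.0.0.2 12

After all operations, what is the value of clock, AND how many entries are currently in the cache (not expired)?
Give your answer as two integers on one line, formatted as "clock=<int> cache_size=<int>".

Answer: clock=33 cache_size=5

Derivation:
Op 1: insert e.com -> 10.0.0.1 (expiry=0+1=1). clock=0
Op 2: tick 10 -> clock=10. purged={e.com}
Op 3: insert d.com -> 10.0.0.3 (expiry=10+13=23). clock=10
Op 4: insert d.com -> 10.0.0.3 (expiry=10+19=29). clock=10
Op 5: tick 10 -> clock=20.
Op 6: insert b.com -> 10.0.0.3 (expiry=20+1=21). clock=20
Op 7: insert f.com -> 10.0.0.1 (expiry=20+5=25). clock=20
Op 8: insert b.com -> 10.0.0.3 (expiry=20+11=31). clock=20
Op 9: insert b.com -> 10.0.0.3 (expiry=20+15=35). clock=20
Op 10: insert d.com -> 10.0.0.2 (expiry=20+10=30). clock=20
Op 11: tick 8 -> clock=28. purged={f.com}
Op 12: insert a.com -> 10.0.0.1 (expiry=28+8=36). clock=28
Op 13: insert e.com -> 10.0.0.2 (expiry=28+14=42). clock=28
Op 14: insert c.com -> 10.0.0.1 (expiry=28+19=47). clock=28
Op 15: insert f.com -> 10.0.0.2 (expiry=28+12=40). clock=28
Op 16: insert f.com -> 10.0.0.3 (expiry=28+4=32). clock=28
Op 17: tick 3 -> clock=31. purged={d.com}
Op 18: insert b.com -> 10.0.0.2 (expiry=31+13=44). clock=31
Op 19: insert a.com -> 10.0.0.3 (expiry=31+9=40). clock=31
Op 20: tick 2 -> clock=33. purged={f.com}
Op 21: insert a.com -> 10.0.0.3 (expiry=33+16=49). clock=33
Op 22: insert d.com -> 10.0.0.3 (expiry=33+7=40). clock=33
Op 23: insert e.com -> 10.0.0.2 (expiry=33+12=45). clock=33
Final clock = 33
Final cache (unexpired): {a.com,b.com,c.com,d.com,e.com} -> size=5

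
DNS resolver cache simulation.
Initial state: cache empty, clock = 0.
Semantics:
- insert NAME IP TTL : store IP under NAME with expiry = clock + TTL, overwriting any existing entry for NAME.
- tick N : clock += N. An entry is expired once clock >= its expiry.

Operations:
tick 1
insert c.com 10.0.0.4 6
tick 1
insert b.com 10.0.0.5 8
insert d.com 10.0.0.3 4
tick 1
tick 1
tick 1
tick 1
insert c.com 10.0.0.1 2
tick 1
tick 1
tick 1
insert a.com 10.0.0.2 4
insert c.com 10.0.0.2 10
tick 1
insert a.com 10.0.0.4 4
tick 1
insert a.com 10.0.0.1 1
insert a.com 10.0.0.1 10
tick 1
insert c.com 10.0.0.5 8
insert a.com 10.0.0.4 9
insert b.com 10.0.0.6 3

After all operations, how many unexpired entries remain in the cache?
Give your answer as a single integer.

Op 1: tick 1 -> clock=1.
Op 2: insert c.com -> 10.0.0.4 (expiry=1+6=7). clock=1
Op 3: tick 1 -> clock=2.
Op 4: insert b.com -> 10.0.0.5 (expiry=2+8=10). clock=2
Op 5: insert d.com -> 10.0.0.3 (expiry=2+4=6). clock=2
Op 6: tick 1 -> clock=3.
Op 7: tick 1 -> clock=4.
Op 8: tick 1 -> clock=5.
Op 9: tick 1 -> clock=6. purged={d.com}
Op 10: insert c.com -> 10.0.0.1 (expiry=6+2=8). clock=6
Op 11: tick 1 -> clock=7.
Op 12: tick 1 -> clock=8. purged={c.com}
Op 13: tick 1 -> clock=9.
Op 14: insert a.com -> 10.0.0.2 (expiry=9+4=13). clock=9
Op 15: insert c.com -> 10.0.0.2 (expiry=9+10=19). clock=9
Op 16: tick 1 -> clock=10. purged={b.com}
Op 17: insert a.com -> 10.0.0.4 (expiry=10+4=14). clock=10
Op 18: tick 1 -> clock=11.
Op 19: insert a.com -> 10.0.0.1 (expiry=11+1=12). clock=11
Op 20: insert a.com -> 10.0.0.1 (expiry=11+10=21). clock=11
Op 21: tick 1 -> clock=12.
Op 22: insert c.com -> 10.0.0.5 (expiry=12+8=20). clock=12
Op 23: insert a.com -> 10.0.0.4 (expiry=12+9=21). clock=12
Op 24: insert b.com -> 10.0.0.6 (expiry=12+3=15). clock=12
Final cache (unexpired): {a.com,b.com,c.com} -> size=3

Answer: 3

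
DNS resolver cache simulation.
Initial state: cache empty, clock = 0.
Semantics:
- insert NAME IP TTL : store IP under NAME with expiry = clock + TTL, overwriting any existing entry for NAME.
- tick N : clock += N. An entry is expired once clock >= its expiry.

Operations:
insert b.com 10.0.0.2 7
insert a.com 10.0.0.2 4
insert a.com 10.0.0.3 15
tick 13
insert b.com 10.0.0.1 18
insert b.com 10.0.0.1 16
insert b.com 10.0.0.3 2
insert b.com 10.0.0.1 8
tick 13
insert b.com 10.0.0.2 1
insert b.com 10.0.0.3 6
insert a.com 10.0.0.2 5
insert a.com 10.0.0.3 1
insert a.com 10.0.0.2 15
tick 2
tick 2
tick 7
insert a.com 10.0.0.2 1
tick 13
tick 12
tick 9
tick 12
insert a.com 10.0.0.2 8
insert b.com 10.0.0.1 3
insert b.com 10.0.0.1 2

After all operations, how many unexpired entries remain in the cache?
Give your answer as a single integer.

Answer: 2

Derivation:
Op 1: insert b.com -> 10.0.0.2 (expiry=0+7=7). clock=0
Op 2: insert a.com -> 10.0.0.2 (expiry=0+4=4). clock=0
Op 3: insert a.com -> 10.0.0.3 (expiry=0+15=15). clock=0
Op 4: tick 13 -> clock=13. purged={b.com}
Op 5: insert b.com -> 10.0.0.1 (expiry=13+18=31). clock=13
Op 6: insert b.com -> 10.0.0.1 (expiry=13+16=29). clock=13
Op 7: insert b.com -> 10.0.0.3 (expiry=13+2=15). clock=13
Op 8: insert b.com -> 10.0.0.1 (expiry=13+8=21). clock=13
Op 9: tick 13 -> clock=26. purged={a.com,b.com}
Op 10: insert b.com -> 10.0.0.2 (expiry=26+1=27). clock=26
Op 11: insert b.com -> 10.0.0.3 (expiry=26+6=32). clock=26
Op 12: insert a.com -> 10.0.0.2 (expiry=26+5=31). clock=26
Op 13: insert a.com -> 10.0.0.3 (expiry=26+1=27). clock=26
Op 14: insert a.com -> 10.0.0.2 (expiry=26+15=41). clock=26
Op 15: tick 2 -> clock=28.
Op 16: tick 2 -> clock=30.
Op 17: tick 7 -> clock=37. purged={b.com}
Op 18: insert a.com -> 10.0.0.2 (expiry=37+1=38). clock=37
Op 19: tick 13 -> clock=50. purged={a.com}
Op 20: tick 12 -> clock=62.
Op 21: tick 9 -> clock=71.
Op 22: tick 12 -> clock=83.
Op 23: insert a.com -> 10.0.0.2 (expiry=83+8=91). clock=83
Op 24: insert b.com -> 10.0.0.1 (expiry=83+3=86). clock=83
Op 25: insert b.com -> 10.0.0.1 (expiry=83+2=85). clock=83
Final cache (unexpired): {a.com,b.com} -> size=2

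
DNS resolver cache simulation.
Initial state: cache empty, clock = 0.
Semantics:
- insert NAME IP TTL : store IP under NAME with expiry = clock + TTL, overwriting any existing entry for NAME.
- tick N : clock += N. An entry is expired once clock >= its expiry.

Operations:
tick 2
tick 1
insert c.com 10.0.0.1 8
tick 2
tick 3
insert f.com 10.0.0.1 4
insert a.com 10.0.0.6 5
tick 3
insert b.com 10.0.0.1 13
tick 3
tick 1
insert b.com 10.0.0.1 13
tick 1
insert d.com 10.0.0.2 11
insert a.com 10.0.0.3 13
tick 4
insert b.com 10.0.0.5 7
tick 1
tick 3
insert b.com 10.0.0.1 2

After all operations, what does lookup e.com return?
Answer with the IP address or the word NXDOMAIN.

Op 1: tick 2 -> clock=2.
Op 2: tick 1 -> clock=3.
Op 3: insert c.com -> 10.0.0.1 (expiry=3+8=11). clock=3
Op 4: tick 2 -> clock=5.
Op 5: tick 3 -> clock=8.
Op 6: insert f.com -> 10.0.0.1 (expiry=8+4=12). clock=8
Op 7: insert a.com -> 10.0.0.6 (expiry=8+5=13). clock=8
Op 8: tick 3 -> clock=11. purged={c.com}
Op 9: insert b.com -> 10.0.0.1 (expiry=11+13=24). clock=11
Op 10: tick 3 -> clock=14. purged={a.com,f.com}
Op 11: tick 1 -> clock=15.
Op 12: insert b.com -> 10.0.0.1 (expiry=15+13=28). clock=15
Op 13: tick 1 -> clock=16.
Op 14: insert d.com -> 10.0.0.2 (expiry=16+11=27). clock=16
Op 15: insert a.com -> 10.0.0.3 (expiry=16+13=29). clock=16
Op 16: tick 4 -> clock=20.
Op 17: insert b.com -> 10.0.0.5 (expiry=20+7=27). clock=20
Op 18: tick 1 -> clock=21.
Op 19: tick 3 -> clock=24.
Op 20: insert b.com -> 10.0.0.1 (expiry=24+2=26). clock=24
lookup e.com: not in cache (expired or never inserted)

Answer: NXDOMAIN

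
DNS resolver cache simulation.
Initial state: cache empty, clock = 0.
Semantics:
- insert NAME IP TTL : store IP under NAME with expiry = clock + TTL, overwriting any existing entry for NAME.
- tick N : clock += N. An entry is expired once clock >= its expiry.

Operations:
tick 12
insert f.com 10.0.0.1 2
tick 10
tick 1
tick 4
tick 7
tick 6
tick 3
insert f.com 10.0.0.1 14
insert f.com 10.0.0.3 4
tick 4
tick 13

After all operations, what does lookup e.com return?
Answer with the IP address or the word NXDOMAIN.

Op 1: tick 12 -> clock=12.
Op 2: insert f.com -> 10.0.0.1 (expiry=12+2=14). clock=12
Op 3: tick 10 -> clock=22. purged={f.com}
Op 4: tick 1 -> clock=23.
Op 5: tick 4 -> clock=27.
Op 6: tick 7 -> clock=34.
Op 7: tick 6 -> clock=40.
Op 8: tick 3 -> clock=43.
Op 9: insert f.com -> 10.0.0.1 (expiry=43+14=57). clock=43
Op 10: insert f.com -> 10.0.0.3 (expiry=43+4=47). clock=43
Op 11: tick 4 -> clock=47. purged={f.com}
Op 12: tick 13 -> clock=60.
lookup e.com: not in cache (expired or never inserted)

Answer: NXDOMAIN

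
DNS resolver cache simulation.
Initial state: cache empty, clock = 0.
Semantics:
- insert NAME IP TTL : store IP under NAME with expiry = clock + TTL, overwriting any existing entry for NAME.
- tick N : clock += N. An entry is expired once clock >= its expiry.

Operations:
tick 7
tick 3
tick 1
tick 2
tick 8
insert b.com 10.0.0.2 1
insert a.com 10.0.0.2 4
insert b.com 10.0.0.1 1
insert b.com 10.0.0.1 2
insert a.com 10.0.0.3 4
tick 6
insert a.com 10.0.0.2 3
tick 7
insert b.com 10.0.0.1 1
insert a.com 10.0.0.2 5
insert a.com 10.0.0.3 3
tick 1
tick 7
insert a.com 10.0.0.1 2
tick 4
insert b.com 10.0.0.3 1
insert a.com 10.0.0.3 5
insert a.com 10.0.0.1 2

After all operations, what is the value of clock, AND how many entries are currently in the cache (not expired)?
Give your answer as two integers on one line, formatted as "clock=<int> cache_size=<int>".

Answer: clock=46 cache_size=2

Derivation:
Op 1: tick 7 -> clock=7.
Op 2: tick 3 -> clock=10.
Op 3: tick 1 -> clock=11.
Op 4: tick 2 -> clock=13.
Op 5: tick 8 -> clock=21.
Op 6: insert b.com -> 10.0.0.2 (expiry=21+1=22). clock=21
Op 7: insert a.com -> 10.0.0.2 (expiry=21+4=25). clock=21
Op 8: insert b.com -> 10.0.0.1 (expiry=21+1=22). clock=21
Op 9: insert b.com -> 10.0.0.1 (expiry=21+2=23). clock=21
Op 10: insert a.com -> 10.0.0.3 (expiry=21+4=25). clock=21
Op 11: tick 6 -> clock=27. purged={a.com,b.com}
Op 12: insert a.com -> 10.0.0.2 (expiry=27+3=30). clock=27
Op 13: tick 7 -> clock=34. purged={a.com}
Op 14: insert b.com -> 10.0.0.1 (expiry=34+1=35). clock=34
Op 15: insert a.com -> 10.0.0.2 (expiry=34+5=39). clock=34
Op 16: insert a.com -> 10.0.0.3 (expiry=34+3=37). clock=34
Op 17: tick 1 -> clock=35. purged={b.com}
Op 18: tick 7 -> clock=42. purged={a.com}
Op 19: insert a.com -> 10.0.0.1 (expiry=42+2=44). clock=42
Op 20: tick 4 -> clock=46. purged={a.com}
Op 21: insert b.com -> 10.0.0.3 (expiry=46+1=47). clock=46
Op 22: insert a.com -> 10.0.0.3 (expiry=46+5=51). clock=46
Op 23: insert a.com -> 10.0.0.1 (expiry=46+2=48). clock=46
Final clock = 46
Final cache (unexpired): {a.com,b.com} -> size=2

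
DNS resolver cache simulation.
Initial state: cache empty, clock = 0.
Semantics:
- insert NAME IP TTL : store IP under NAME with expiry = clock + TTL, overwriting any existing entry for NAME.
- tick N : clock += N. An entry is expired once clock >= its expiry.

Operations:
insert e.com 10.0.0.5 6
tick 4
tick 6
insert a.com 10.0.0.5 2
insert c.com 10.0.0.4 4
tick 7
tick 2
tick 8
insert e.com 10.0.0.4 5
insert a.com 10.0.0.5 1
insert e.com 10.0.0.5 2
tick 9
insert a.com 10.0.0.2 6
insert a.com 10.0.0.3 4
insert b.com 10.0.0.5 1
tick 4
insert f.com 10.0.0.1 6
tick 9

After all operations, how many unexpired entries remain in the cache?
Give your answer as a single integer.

Answer: 0

Derivation:
Op 1: insert e.com -> 10.0.0.5 (expiry=0+6=6). clock=0
Op 2: tick 4 -> clock=4.
Op 3: tick 6 -> clock=10. purged={e.com}
Op 4: insert a.com -> 10.0.0.5 (expiry=10+2=12). clock=10
Op 5: insert c.com -> 10.0.0.4 (expiry=10+4=14). clock=10
Op 6: tick 7 -> clock=17. purged={a.com,c.com}
Op 7: tick 2 -> clock=19.
Op 8: tick 8 -> clock=27.
Op 9: insert e.com -> 10.0.0.4 (expiry=27+5=32). clock=27
Op 10: insert a.com -> 10.0.0.5 (expiry=27+1=28). clock=27
Op 11: insert e.com -> 10.0.0.5 (expiry=27+2=29). clock=27
Op 12: tick 9 -> clock=36. purged={a.com,e.com}
Op 13: insert a.com -> 10.0.0.2 (expiry=36+6=42). clock=36
Op 14: insert a.com -> 10.0.0.3 (expiry=36+4=40). clock=36
Op 15: insert b.com -> 10.0.0.5 (expiry=36+1=37). clock=36
Op 16: tick 4 -> clock=40. purged={a.com,b.com}
Op 17: insert f.com -> 10.0.0.1 (expiry=40+6=46). clock=40
Op 18: tick 9 -> clock=49. purged={f.com}
Final cache (unexpired): {} -> size=0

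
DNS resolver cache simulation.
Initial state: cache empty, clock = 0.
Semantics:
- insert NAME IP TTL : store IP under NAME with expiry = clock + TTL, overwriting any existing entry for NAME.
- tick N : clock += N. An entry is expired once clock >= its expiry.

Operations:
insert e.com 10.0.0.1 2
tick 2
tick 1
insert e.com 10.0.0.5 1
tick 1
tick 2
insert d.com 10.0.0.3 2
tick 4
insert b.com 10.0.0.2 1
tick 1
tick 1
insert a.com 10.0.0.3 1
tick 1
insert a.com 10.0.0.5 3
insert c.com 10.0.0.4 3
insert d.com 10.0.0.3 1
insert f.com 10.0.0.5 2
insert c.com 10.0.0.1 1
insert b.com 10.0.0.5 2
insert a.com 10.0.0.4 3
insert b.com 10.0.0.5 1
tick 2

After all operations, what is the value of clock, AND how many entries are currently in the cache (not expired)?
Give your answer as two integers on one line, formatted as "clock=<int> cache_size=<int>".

Op 1: insert e.com -> 10.0.0.1 (expiry=0+2=2). clock=0
Op 2: tick 2 -> clock=2. purged={e.com}
Op 3: tick 1 -> clock=3.
Op 4: insert e.com -> 10.0.0.5 (expiry=3+1=4). clock=3
Op 5: tick 1 -> clock=4. purged={e.com}
Op 6: tick 2 -> clock=6.
Op 7: insert d.com -> 10.0.0.3 (expiry=6+2=8). clock=6
Op 8: tick 4 -> clock=10. purged={d.com}
Op 9: insert b.com -> 10.0.0.2 (expiry=10+1=11). clock=10
Op 10: tick 1 -> clock=11. purged={b.com}
Op 11: tick 1 -> clock=12.
Op 12: insert a.com -> 10.0.0.3 (expiry=12+1=13). clock=12
Op 13: tick 1 -> clock=13. purged={a.com}
Op 14: insert a.com -> 10.0.0.5 (expiry=13+3=16). clock=13
Op 15: insert c.com -> 10.0.0.4 (expiry=13+3=16). clock=13
Op 16: insert d.com -> 10.0.0.3 (expiry=13+1=14). clock=13
Op 17: insert f.com -> 10.0.0.5 (expiry=13+2=15). clock=13
Op 18: insert c.com -> 10.0.0.1 (expiry=13+1=14). clock=13
Op 19: insert b.com -> 10.0.0.5 (expiry=13+2=15). clock=13
Op 20: insert a.com -> 10.0.0.4 (expiry=13+3=16). clock=13
Op 21: insert b.com -> 10.0.0.5 (expiry=13+1=14). clock=13
Op 22: tick 2 -> clock=15. purged={b.com,c.com,d.com,f.com}
Final clock = 15
Final cache (unexpired): {a.com} -> size=1

Answer: clock=15 cache_size=1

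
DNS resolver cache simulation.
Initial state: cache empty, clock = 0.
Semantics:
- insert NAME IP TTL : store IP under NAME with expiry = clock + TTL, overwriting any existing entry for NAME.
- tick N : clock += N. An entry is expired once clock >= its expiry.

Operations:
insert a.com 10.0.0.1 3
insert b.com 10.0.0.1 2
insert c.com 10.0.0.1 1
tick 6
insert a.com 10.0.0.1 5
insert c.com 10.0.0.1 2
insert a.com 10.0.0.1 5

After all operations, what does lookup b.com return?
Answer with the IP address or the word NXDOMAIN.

Answer: NXDOMAIN

Derivation:
Op 1: insert a.com -> 10.0.0.1 (expiry=0+3=3). clock=0
Op 2: insert b.com -> 10.0.0.1 (expiry=0+2=2). clock=0
Op 3: insert c.com -> 10.0.0.1 (expiry=0+1=1). clock=0
Op 4: tick 6 -> clock=6. purged={a.com,b.com,c.com}
Op 5: insert a.com -> 10.0.0.1 (expiry=6+5=11). clock=6
Op 6: insert c.com -> 10.0.0.1 (expiry=6+2=8). clock=6
Op 7: insert a.com -> 10.0.0.1 (expiry=6+5=11). clock=6
lookup b.com: not in cache (expired or never inserted)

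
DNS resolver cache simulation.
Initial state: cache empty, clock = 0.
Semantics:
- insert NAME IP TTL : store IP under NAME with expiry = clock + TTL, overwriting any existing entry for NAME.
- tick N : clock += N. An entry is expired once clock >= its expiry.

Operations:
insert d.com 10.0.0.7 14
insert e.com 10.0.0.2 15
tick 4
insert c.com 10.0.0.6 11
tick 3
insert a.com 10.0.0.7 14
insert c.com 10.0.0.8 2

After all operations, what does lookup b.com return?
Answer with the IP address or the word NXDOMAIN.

Op 1: insert d.com -> 10.0.0.7 (expiry=0+14=14). clock=0
Op 2: insert e.com -> 10.0.0.2 (expiry=0+15=15). clock=0
Op 3: tick 4 -> clock=4.
Op 4: insert c.com -> 10.0.0.6 (expiry=4+11=15). clock=4
Op 5: tick 3 -> clock=7.
Op 6: insert a.com -> 10.0.0.7 (expiry=7+14=21). clock=7
Op 7: insert c.com -> 10.0.0.8 (expiry=7+2=9). clock=7
lookup b.com: not in cache (expired or never inserted)

Answer: NXDOMAIN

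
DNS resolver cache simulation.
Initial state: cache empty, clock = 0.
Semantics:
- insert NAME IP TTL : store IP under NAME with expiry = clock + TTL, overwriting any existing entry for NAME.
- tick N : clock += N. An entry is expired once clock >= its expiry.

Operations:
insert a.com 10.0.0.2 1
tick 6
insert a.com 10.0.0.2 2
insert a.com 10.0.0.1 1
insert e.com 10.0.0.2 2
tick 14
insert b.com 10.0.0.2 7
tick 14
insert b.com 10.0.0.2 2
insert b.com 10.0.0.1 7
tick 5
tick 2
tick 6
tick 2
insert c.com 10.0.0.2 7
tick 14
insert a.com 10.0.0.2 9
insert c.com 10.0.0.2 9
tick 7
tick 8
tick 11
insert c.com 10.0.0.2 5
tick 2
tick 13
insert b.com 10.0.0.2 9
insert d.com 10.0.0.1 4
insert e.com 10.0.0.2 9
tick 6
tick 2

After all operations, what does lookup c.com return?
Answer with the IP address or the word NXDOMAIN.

Op 1: insert a.com -> 10.0.0.2 (expiry=0+1=1). clock=0
Op 2: tick 6 -> clock=6. purged={a.com}
Op 3: insert a.com -> 10.0.0.2 (expiry=6+2=8). clock=6
Op 4: insert a.com -> 10.0.0.1 (expiry=6+1=7). clock=6
Op 5: insert e.com -> 10.0.0.2 (expiry=6+2=8). clock=6
Op 6: tick 14 -> clock=20. purged={a.com,e.com}
Op 7: insert b.com -> 10.0.0.2 (expiry=20+7=27). clock=20
Op 8: tick 14 -> clock=34. purged={b.com}
Op 9: insert b.com -> 10.0.0.2 (expiry=34+2=36). clock=34
Op 10: insert b.com -> 10.0.0.1 (expiry=34+7=41). clock=34
Op 11: tick 5 -> clock=39.
Op 12: tick 2 -> clock=41. purged={b.com}
Op 13: tick 6 -> clock=47.
Op 14: tick 2 -> clock=49.
Op 15: insert c.com -> 10.0.0.2 (expiry=49+7=56). clock=49
Op 16: tick 14 -> clock=63. purged={c.com}
Op 17: insert a.com -> 10.0.0.2 (expiry=63+9=72). clock=63
Op 18: insert c.com -> 10.0.0.2 (expiry=63+9=72). clock=63
Op 19: tick 7 -> clock=70.
Op 20: tick 8 -> clock=78. purged={a.com,c.com}
Op 21: tick 11 -> clock=89.
Op 22: insert c.com -> 10.0.0.2 (expiry=89+5=94). clock=89
Op 23: tick 2 -> clock=91.
Op 24: tick 13 -> clock=104. purged={c.com}
Op 25: insert b.com -> 10.0.0.2 (expiry=104+9=113). clock=104
Op 26: insert d.com -> 10.0.0.1 (expiry=104+4=108). clock=104
Op 27: insert e.com -> 10.0.0.2 (expiry=104+9=113). clock=104
Op 28: tick 6 -> clock=110. purged={d.com}
Op 29: tick 2 -> clock=112.
lookup c.com: not in cache (expired or never inserted)

Answer: NXDOMAIN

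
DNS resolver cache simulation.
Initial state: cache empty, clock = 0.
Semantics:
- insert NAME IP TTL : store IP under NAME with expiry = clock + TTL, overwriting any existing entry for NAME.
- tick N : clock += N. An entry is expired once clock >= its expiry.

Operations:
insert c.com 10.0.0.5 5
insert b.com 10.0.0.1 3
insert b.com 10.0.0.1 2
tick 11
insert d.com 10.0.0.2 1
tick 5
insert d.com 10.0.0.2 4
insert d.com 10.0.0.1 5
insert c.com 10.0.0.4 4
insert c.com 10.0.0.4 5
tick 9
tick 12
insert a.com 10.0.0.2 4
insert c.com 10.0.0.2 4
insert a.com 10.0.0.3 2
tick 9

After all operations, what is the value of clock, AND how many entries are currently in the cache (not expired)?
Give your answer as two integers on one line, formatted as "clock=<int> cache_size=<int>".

Answer: clock=46 cache_size=0

Derivation:
Op 1: insert c.com -> 10.0.0.5 (expiry=0+5=5). clock=0
Op 2: insert b.com -> 10.0.0.1 (expiry=0+3=3). clock=0
Op 3: insert b.com -> 10.0.0.1 (expiry=0+2=2). clock=0
Op 4: tick 11 -> clock=11. purged={b.com,c.com}
Op 5: insert d.com -> 10.0.0.2 (expiry=11+1=12). clock=11
Op 6: tick 5 -> clock=16. purged={d.com}
Op 7: insert d.com -> 10.0.0.2 (expiry=16+4=20). clock=16
Op 8: insert d.com -> 10.0.0.1 (expiry=16+5=21). clock=16
Op 9: insert c.com -> 10.0.0.4 (expiry=16+4=20). clock=16
Op 10: insert c.com -> 10.0.0.4 (expiry=16+5=21). clock=16
Op 11: tick 9 -> clock=25. purged={c.com,d.com}
Op 12: tick 12 -> clock=37.
Op 13: insert a.com -> 10.0.0.2 (expiry=37+4=41). clock=37
Op 14: insert c.com -> 10.0.0.2 (expiry=37+4=41). clock=37
Op 15: insert a.com -> 10.0.0.3 (expiry=37+2=39). clock=37
Op 16: tick 9 -> clock=46. purged={a.com,c.com}
Final clock = 46
Final cache (unexpired): {} -> size=0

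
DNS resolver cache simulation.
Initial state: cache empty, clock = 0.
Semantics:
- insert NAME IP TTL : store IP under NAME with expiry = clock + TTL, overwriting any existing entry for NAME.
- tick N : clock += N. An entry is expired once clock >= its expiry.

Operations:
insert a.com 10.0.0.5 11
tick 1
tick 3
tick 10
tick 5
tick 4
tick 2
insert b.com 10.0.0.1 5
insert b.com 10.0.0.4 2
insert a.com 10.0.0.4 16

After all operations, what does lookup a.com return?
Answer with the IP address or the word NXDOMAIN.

Answer: 10.0.0.4

Derivation:
Op 1: insert a.com -> 10.0.0.5 (expiry=0+11=11). clock=0
Op 2: tick 1 -> clock=1.
Op 3: tick 3 -> clock=4.
Op 4: tick 10 -> clock=14. purged={a.com}
Op 5: tick 5 -> clock=19.
Op 6: tick 4 -> clock=23.
Op 7: tick 2 -> clock=25.
Op 8: insert b.com -> 10.0.0.1 (expiry=25+5=30). clock=25
Op 9: insert b.com -> 10.0.0.4 (expiry=25+2=27). clock=25
Op 10: insert a.com -> 10.0.0.4 (expiry=25+16=41). clock=25
lookup a.com: present, ip=10.0.0.4 expiry=41 > clock=25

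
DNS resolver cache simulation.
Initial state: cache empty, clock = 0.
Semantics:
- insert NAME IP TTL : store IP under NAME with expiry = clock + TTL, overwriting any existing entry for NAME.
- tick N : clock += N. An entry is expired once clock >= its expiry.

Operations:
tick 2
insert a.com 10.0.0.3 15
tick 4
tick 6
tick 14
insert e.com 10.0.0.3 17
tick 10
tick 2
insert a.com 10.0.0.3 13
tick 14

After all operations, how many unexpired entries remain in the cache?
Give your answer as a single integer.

Answer: 0

Derivation:
Op 1: tick 2 -> clock=2.
Op 2: insert a.com -> 10.0.0.3 (expiry=2+15=17). clock=2
Op 3: tick 4 -> clock=6.
Op 4: tick 6 -> clock=12.
Op 5: tick 14 -> clock=26. purged={a.com}
Op 6: insert e.com -> 10.0.0.3 (expiry=26+17=43). clock=26
Op 7: tick 10 -> clock=36.
Op 8: tick 2 -> clock=38.
Op 9: insert a.com -> 10.0.0.3 (expiry=38+13=51). clock=38
Op 10: tick 14 -> clock=52. purged={a.com,e.com}
Final cache (unexpired): {} -> size=0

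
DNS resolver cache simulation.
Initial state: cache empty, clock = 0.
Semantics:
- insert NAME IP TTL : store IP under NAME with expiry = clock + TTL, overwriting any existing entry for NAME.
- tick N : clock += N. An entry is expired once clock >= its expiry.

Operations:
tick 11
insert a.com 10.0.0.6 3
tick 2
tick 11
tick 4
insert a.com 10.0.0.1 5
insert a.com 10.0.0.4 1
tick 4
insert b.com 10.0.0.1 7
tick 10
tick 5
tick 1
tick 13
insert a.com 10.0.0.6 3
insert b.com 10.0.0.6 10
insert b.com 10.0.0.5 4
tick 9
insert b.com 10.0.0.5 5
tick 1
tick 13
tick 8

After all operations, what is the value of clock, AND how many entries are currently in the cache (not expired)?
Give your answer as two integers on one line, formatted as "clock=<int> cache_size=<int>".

Op 1: tick 11 -> clock=11.
Op 2: insert a.com -> 10.0.0.6 (expiry=11+3=14). clock=11
Op 3: tick 2 -> clock=13.
Op 4: tick 11 -> clock=24. purged={a.com}
Op 5: tick 4 -> clock=28.
Op 6: insert a.com -> 10.0.0.1 (expiry=28+5=33). clock=28
Op 7: insert a.com -> 10.0.0.4 (expiry=28+1=29). clock=28
Op 8: tick 4 -> clock=32. purged={a.com}
Op 9: insert b.com -> 10.0.0.1 (expiry=32+7=39). clock=32
Op 10: tick 10 -> clock=42. purged={b.com}
Op 11: tick 5 -> clock=47.
Op 12: tick 1 -> clock=48.
Op 13: tick 13 -> clock=61.
Op 14: insert a.com -> 10.0.0.6 (expiry=61+3=64). clock=61
Op 15: insert b.com -> 10.0.0.6 (expiry=61+10=71). clock=61
Op 16: insert b.com -> 10.0.0.5 (expiry=61+4=65). clock=61
Op 17: tick 9 -> clock=70. purged={a.com,b.com}
Op 18: insert b.com -> 10.0.0.5 (expiry=70+5=75). clock=70
Op 19: tick 1 -> clock=71.
Op 20: tick 13 -> clock=84. purged={b.com}
Op 21: tick 8 -> clock=92.
Final clock = 92
Final cache (unexpired): {} -> size=0

Answer: clock=92 cache_size=0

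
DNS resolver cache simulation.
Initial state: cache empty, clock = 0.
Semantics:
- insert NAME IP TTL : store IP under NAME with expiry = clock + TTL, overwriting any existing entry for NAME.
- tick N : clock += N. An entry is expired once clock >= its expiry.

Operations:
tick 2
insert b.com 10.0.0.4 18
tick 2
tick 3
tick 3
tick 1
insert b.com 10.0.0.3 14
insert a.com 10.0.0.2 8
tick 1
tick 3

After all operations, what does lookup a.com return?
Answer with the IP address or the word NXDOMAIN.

Op 1: tick 2 -> clock=2.
Op 2: insert b.com -> 10.0.0.4 (expiry=2+18=20). clock=2
Op 3: tick 2 -> clock=4.
Op 4: tick 3 -> clock=7.
Op 5: tick 3 -> clock=10.
Op 6: tick 1 -> clock=11.
Op 7: insert b.com -> 10.0.0.3 (expiry=11+14=25). clock=11
Op 8: insert a.com -> 10.0.0.2 (expiry=11+8=19). clock=11
Op 9: tick 1 -> clock=12.
Op 10: tick 3 -> clock=15.
lookup a.com: present, ip=10.0.0.2 expiry=19 > clock=15

Answer: 10.0.0.2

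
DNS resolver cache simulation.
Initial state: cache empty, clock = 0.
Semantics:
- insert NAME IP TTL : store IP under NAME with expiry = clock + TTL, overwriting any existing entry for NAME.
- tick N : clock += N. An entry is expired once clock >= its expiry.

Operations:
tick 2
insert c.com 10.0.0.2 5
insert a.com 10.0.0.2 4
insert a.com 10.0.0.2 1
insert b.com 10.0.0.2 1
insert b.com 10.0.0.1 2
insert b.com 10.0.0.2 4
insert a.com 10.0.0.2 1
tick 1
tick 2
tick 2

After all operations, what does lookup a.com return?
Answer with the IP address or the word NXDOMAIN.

Answer: NXDOMAIN

Derivation:
Op 1: tick 2 -> clock=2.
Op 2: insert c.com -> 10.0.0.2 (expiry=2+5=7). clock=2
Op 3: insert a.com -> 10.0.0.2 (expiry=2+4=6). clock=2
Op 4: insert a.com -> 10.0.0.2 (expiry=2+1=3). clock=2
Op 5: insert b.com -> 10.0.0.2 (expiry=2+1=3). clock=2
Op 6: insert b.com -> 10.0.0.1 (expiry=2+2=4). clock=2
Op 7: insert b.com -> 10.0.0.2 (expiry=2+4=6). clock=2
Op 8: insert a.com -> 10.0.0.2 (expiry=2+1=3). clock=2
Op 9: tick 1 -> clock=3. purged={a.com}
Op 10: tick 2 -> clock=5.
Op 11: tick 2 -> clock=7. purged={b.com,c.com}
lookup a.com: not in cache (expired or never inserted)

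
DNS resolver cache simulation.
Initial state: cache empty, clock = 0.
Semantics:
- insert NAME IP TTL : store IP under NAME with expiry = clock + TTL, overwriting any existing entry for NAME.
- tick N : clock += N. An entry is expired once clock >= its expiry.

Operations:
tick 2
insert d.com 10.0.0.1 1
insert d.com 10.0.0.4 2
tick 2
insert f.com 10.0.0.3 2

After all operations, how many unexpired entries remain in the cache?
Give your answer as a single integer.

Answer: 1

Derivation:
Op 1: tick 2 -> clock=2.
Op 2: insert d.com -> 10.0.0.1 (expiry=2+1=3). clock=2
Op 3: insert d.com -> 10.0.0.4 (expiry=2+2=4). clock=2
Op 4: tick 2 -> clock=4. purged={d.com}
Op 5: insert f.com -> 10.0.0.3 (expiry=4+2=6). clock=4
Final cache (unexpired): {f.com} -> size=1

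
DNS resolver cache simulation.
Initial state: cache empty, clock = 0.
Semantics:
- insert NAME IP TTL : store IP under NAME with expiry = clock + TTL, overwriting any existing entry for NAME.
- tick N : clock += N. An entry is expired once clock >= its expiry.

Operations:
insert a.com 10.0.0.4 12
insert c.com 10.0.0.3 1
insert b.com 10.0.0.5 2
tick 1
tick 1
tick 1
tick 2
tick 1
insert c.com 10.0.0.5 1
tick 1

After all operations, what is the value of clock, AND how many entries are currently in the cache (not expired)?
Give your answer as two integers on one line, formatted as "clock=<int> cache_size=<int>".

Op 1: insert a.com -> 10.0.0.4 (expiry=0+12=12). clock=0
Op 2: insert c.com -> 10.0.0.3 (expiry=0+1=1). clock=0
Op 3: insert b.com -> 10.0.0.5 (expiry=0+2=2). clock=0
Op 4: tick 1 -> clock=1. purged={c.com}
Op 5: tick 1 -> clock=2. purged={b.com}
Op 6: tick 1 -> clock=3.
Op 7: tick 2 -> clock=5.
Op 8: tick 1 -> clock=6.
Op 9: insert c.com -> 10.0.0.5 (expiry=6+1=7). clock=6
Op 10: tick 1 -> clock=7. purged={c.com}
Final clock = 7
Final cache (unexpired): {a.com} -> size=1

Answer: clock=7 cache_size=1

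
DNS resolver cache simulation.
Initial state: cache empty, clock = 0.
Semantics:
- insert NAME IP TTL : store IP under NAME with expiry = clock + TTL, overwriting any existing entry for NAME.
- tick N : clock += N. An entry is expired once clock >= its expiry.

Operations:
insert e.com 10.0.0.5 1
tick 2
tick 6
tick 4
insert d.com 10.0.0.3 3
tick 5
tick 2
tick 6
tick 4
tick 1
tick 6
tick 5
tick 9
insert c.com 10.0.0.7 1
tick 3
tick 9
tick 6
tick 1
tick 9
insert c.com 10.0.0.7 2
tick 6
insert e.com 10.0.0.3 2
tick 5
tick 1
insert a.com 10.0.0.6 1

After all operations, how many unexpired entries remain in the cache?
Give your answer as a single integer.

Op 1: insert e.com -> 10.0.0.5 (expiry=0+1=1). clock=0
Op 2: tick 2 -> clock=2. purged={e.com}
Op 3: tick 6 -> clock=8.
Op 4: tick 4 -> clock=12.
Op 5: insert d.com -> 10.0.0.3 (expiry=12+3=15). clock=12
Op 6: tick 5 -> clock=17. purged={d.com}
Op 7: tick 2 -> clock=19.
Op 8: tick 6 -> clock=25.
Op 9: tick 4 -> clock=29.
Op 10: tick 1 -> clock=30.
Op 11: tick 6 -> clock=36.
Op 12: tick 5 -> clock=41.
Op 13: tick 9 -> clock=50.
Op 14: insert c.com -> 10.0.0.7 (expiry=50+1=51). clock=50
Op 15: tick 3 -> clock=53. purged={c.com}
Op 16: tick 9 -> clock=62.
Op 17: tick 6 -> clock=68.
Op 18: tick 1 -> clock=69.
Op 19: tick 9 -> clock=78.
Op 20: insert c.com -> 10.0.0.7 (expiry=78+2=80). clock=78
Op 21: tick 6 -> clock=84. purged={c.com}
Op 22: insert e.com -> 10.0.0.3 (expiry=84+2=86). clock=84
Op 23: tick 5 -> clock=89. purged={e.com}
Op 24: tick 1 -> clock=90.
Op 25: insert a.com -> 10.0.0.6 (expiry=90+1=91). clock=90
Final cache (unexpired): {a.com} -> size=1

Answer: 1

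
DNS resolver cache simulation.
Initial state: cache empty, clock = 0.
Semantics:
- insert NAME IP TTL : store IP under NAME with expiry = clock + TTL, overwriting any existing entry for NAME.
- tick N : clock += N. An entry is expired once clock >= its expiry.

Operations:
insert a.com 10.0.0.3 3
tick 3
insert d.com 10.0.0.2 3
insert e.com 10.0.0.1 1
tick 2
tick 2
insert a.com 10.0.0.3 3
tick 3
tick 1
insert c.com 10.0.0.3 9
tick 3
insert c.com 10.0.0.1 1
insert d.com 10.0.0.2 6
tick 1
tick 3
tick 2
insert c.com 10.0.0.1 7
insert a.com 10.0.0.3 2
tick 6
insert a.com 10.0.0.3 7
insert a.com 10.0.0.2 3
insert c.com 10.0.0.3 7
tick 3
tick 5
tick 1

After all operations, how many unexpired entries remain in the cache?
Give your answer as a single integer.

Answer: 0

Derivation:
Op 1: insert a.com -> 10.0.0.3 (expiry=0+3=3). clock=0
Op 2: tick 3 -> clock=3. purged={a.com}
Op 3: insert d.com -> 10.0.0.2 (expiry=3+3=6). clock=3
Op 4: insert e.com -> 10.0.0.1 (expiry=3+1=4). clock=3
Op 5: tick 2 -> clock=5. purged={e.com}
Op 6: tick 2 -> clock=7. purged={d.com}
Op 7: insert a.com -> 10.0.0.3 (expiry=7+3=10). clock=7
Op 8: tick 3 -> clock=10. purged={a.com}
Op 9: tick 1 -> clock=11.
Op 10: insert c.com -> 10.0.0.3 (expiry=11+9=20). clock=11
Op 11: tick 3 -> clock=14.
Op 12: insert c.com -> 10.0.0.1 (expiry=14+1=15). clock=14
Op 13: insert d.com -> 10.0.0.2 (expiry=14+6=20). clock=14
Op 14: tick 1 -> clock=15. purged={c.com}
Op 15: tick 3 -> clock=18.
Op 16: tick 2 -> clock=20. purged={d.com}
Op 17: insert c.com -> 10.0.0.1 (expiry=20+7=27). clock=20
Op 18: insert a.com -> 10.0.0.3 (expiry=20+2=22). clock=20
Op 19: tick 6 -> clock=26. purged={a.com}
Op 20: insert a.com -> 10.0.0.3 (expiry=26+7=33). clock=26
Op 21: insert a.com -> 10.0.0.2 (expiry=26+3=29). clock=26
Op 22: insert c.com -> 10.0.0.3 (expiry=26+7=33). clock=26
Op 23: tick 3 -> clock=29. purged={a.com}
Op 24: tick 5 -> clock=34. purged={c.com}
Op 25: tick 1 -> clock=35.
Final cache (unexpired): {} -> size=0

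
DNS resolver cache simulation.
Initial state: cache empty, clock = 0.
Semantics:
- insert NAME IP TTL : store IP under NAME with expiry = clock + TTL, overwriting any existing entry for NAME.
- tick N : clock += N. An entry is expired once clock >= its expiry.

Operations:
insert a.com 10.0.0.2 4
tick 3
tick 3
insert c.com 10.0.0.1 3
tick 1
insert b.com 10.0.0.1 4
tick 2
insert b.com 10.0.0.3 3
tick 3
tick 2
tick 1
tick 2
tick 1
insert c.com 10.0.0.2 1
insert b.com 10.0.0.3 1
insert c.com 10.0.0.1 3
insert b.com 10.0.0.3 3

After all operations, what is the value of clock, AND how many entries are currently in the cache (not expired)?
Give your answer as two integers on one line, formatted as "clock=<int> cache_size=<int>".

Op 1: insert a.com -> 10.0.0.2 (expiry=0+4=4). clock=0
Op 2: tick 3 -> clock=3.
Op 3: tick 3 -> clock=6. purged={a.com}
Op 4: insert c.com -> 10.0.0.1 (expiry=6+3=9). clock=6
Op 5: tick 1 -> clock=7.
Op 6: insert b.com -> 10.0.0.1 (expiry=7+4=11). clock=7
Op 7: tick 2 -> clock=9. purged={c.com}
Op 8: insert b.com -> 10.0.0.3 (expiry=9+3=12). clock=9
Op 9: tick 3 -> clock=12. purged={b.com}
Op 10: tick 2 -> clock=14.
Op 11: tick 1 -> clock=15.
Op 12: tick 2 -> clock=17.
Op 13: tick 1 -> clock=18.
Op 14: insert c.com -> 10.0.0.2 (expiry=18+1=19). clock=18
Op 15: insert b.com -> 10.0.0.3 (expiry=18+1=19). clock=18
Op 16: insert c.com -> 10.0.0.1 (expiry=18+3=21). clock=18
Op 17: insert b.com -> 10.0.0.3 (expiry=18+3=21). clock=18
Final clock = 18
Final cache (unexpired): {b.com,c.com} -> size=2

Answer: clock=18 cache_size=2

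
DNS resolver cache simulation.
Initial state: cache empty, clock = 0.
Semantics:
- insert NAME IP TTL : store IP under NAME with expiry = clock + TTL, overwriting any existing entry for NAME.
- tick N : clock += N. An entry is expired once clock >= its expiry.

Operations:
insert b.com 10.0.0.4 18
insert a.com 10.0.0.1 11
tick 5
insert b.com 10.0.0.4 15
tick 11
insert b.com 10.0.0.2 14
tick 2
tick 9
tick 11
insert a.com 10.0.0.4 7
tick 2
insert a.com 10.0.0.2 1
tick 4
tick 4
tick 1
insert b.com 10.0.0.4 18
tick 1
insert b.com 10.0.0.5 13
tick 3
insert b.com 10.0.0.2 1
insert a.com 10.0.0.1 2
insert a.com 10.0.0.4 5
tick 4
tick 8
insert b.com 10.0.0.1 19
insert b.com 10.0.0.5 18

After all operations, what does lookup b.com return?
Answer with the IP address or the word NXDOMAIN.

Op 1: insert b.com -> 10.0.0.4 (expiry=0+18=18). clock=0
Op 2: insert a.com -> 10.0.0.1 (expiry=0+11=11). clock=0
Op 3: tick 5 -> clock=5.
Op 4: insert b.com -> 10.0.0.4 (expiry=5+15=20). clock=5
Op 5: tick 11 -> clock=16. purged={a.com}
Op 6: insert b.com -> 10.0.0.2 (expiry=16+14=30). clock=16
Op 7: tick 2 -> clock=18.
Op 8: tick 9 -> clock=27.
Op 9: tick 11 -> clock=38. purged={b.com}
Op 10: insert a.com -> 10.0.0.4 (expiry=38+7=45). clock=38
Op 11: tick 2 -> clock=40.
Op 12: insert a.com -> 10.0.0.2 (expiry=40+1=41). clock=40
Op 13: tick 4 -> clock=44. purged={a.com}
Op 14: tick 4 -> clock=48.
Op 15: tick 1 -> clock=49.
Op 16: insert b.com -> 10.0.0.4 (expiry=49+18=67). clock=49
Op 17: tick 1 -> clock=50.
Op 18: insert b.com -> 10.0.0.5 (expiry=50+13=63). clock=50
Op 19: tick 3 -> clock=53.
Op 20: insert b.com -> 10.0.0.2 (expiry=53+1=54). clock=53
Op 21: insert a.com -> 10.0.0.1 (expiry=53+2=55). clock=53
Op 22: insert a.com -> 10.0.0.4 (expiry=53+5=58). clock=53
Op 23: tick 4 -> clock=57. purged={b.com}
Op 24: tick 8 -> clock=65. purged={a.com}
Op 25: insert b.com -> 10.0.0.1 (expiry=65+19=84). clock=65
Op 26: insert b.com -> 10.0.0.5 (expiry=65+18=83). clock=65
lookup b.com: present, ip=10.0.0.5 expiry=83 > clock=65

Answer: 10.0.0.5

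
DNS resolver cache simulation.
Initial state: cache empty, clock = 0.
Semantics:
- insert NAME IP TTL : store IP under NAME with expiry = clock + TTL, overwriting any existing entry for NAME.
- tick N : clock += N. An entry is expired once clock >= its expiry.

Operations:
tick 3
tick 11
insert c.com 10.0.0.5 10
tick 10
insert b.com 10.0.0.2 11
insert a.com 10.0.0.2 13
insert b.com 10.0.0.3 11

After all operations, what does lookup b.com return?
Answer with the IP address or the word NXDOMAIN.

Answer: 10.0.0.3

Derivation:
Op 1: tick 3 -> clock=3.
Op 2: tick 11 -> clock=14.
Op 3: insert c.com -> 10.0.0.5 (expiry=14+10=24). clock=14
Op 4: tick 10 -> clock=24. purged={c.com}
Op 5: insert b.com -> 10.0.0.2 (expiry=24+11=35). clock=24
Op 6: insert a.com -> 10.0.0.2 (expiry=24+13=37). clock=24
Op 7: insert b.com -> 10.0.0.3 (expiry=24+11=35). clock=24
lookup b.com: present, ip=10.0.0.3 expiry=35 > clock=24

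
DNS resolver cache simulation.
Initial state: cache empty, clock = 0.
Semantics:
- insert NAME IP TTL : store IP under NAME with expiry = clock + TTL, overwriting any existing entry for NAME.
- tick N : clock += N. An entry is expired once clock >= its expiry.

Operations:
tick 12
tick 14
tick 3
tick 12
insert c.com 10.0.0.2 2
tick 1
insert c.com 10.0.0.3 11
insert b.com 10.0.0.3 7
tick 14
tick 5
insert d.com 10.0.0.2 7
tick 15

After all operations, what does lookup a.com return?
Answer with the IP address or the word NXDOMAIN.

Op 1: tick 12 -> clock=12.
Op 2: tick 14 -> clock=26.
Op 3: tick 3 -> clock=29.
Op 4: tick 12 -> clock=41.
Op 5: insert c.com -> 10.0.0.2 (expiry=41+2=43). clock=41
Op 6: tick 1 -> clock=42.
Op 7: insert c.com -> 10.0.0.3 (expiry=42+11=53). clock=42
Op 8: insert b.com -> 10.0.0.3 (expiry=42+7=49). clock=42
Op 9: tick 14 -> clock=56. purged={b.com,c.com}
Op 10: tick 5 -> clock=61.
Op 11: insert d.com -> 10.0.0.2 (expiry=61+7=68). clock=61
Op 12: tick 15 -> clock=76. purged={d.com}
lookup a.com: not in cache (expired or never inserted)

Answer: NXDOMAIN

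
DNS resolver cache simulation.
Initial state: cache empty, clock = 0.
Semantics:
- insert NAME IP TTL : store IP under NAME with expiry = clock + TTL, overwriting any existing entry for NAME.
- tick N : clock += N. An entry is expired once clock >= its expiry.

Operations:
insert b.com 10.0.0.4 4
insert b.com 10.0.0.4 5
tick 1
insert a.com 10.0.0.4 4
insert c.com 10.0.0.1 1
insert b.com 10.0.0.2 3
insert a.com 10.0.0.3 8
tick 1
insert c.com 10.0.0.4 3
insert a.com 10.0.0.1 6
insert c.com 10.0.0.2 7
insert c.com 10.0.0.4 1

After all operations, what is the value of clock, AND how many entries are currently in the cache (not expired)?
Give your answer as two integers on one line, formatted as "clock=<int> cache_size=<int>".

Op 1: insert b.com -> 10.0.0.4 (expiry=0+4=4). clock=0
Op 2: insert b.com -> 10.0.0.4 (expiry=0+5=5). clock=0
Op 3: tick 1 -> clock=1.
Op 4: insert a.com -> 10.0.0.4 (expiry=1+4=5). clock=1
Op 5: insert c.com -> 10.0.0.1 (expiry=1+1=2). clock=1
Op 6: insert b.com -> 10.0.0.2 (expiry=1+3=4). clock=1
Op 7: insert a.com -> 10.0.0.3 (expiry=1+8=9). clock=1
Op 8: tick 1 -> clock=2. purged={c.com}
Op 9: insert c.com -> 10.0.0.4 (expiry=2+3=5). clock=2
Op 10: insert a.com -> 10.0.0.1 (expiry=2+6=8). clock=2
Op 11: insert c.com -> 10.0.0.2 (expiry=2+7=9). clock=2
Op 12: insert c.com -> 10.0.0.4 (expiry=2+1=3). clock=2
Final clock = 2
Final cache (unexpired): {a.com,b.com,c.com} -> size=3

Answer: clock=2 cache_size=3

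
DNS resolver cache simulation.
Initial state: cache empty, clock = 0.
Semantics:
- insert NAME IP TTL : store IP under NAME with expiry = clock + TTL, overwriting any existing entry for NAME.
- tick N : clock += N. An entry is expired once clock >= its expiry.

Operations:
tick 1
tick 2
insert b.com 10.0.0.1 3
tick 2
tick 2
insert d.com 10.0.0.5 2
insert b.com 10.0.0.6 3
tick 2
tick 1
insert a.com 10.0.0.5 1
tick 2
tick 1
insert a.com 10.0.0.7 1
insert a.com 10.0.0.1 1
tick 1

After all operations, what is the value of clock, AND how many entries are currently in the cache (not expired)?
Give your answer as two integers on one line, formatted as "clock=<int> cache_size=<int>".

Op 1: tick 1 -> clock=1.
Op 2: tick 2 -> clock=3.
Op 3: insert b.com -> 10.0.0.1 (expiry=3+3=6). clock=3
Op 4: tick 2 -> clock=5.
Op 5: tick 2 -> clock=7. purged={b.com}
Op 6: insert d.com -> 10.0.0.5 (expiry=7+2=9). clock=7
Op 7: insert b.com -> 10.0.0.6 (expiry=7+3=10). clock=7
Op 8: tick 2 -> clock=9. purged={d.com}
Op 9: tick 1 -> clock=10. purged={b.com}
Op 10: insert a.com -> 10.0.0.5 (expiry=10+1=11). clock=10
Op 11: tick 2 -> clock=12. purged={a.com}
Op 12: tick 1 -> clock=13.
Op 13: insert a.com -> 10.0.0.7 (expiry=13+1=14). clock=13
Op 14: insert a.com -> 10.0.0.1 (expiry=13+1=14). clock=13
Op 15: tick 1 -> clock=14. purged={a.com}
Final clock = 14
Final cache (unexpired): {} -> size=0

Answer: clock=14 cache_size=0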